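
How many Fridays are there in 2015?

52

1 January 2015 is a Thursday.
The range spans 365 days (inclusive of both endpoints).
365 = 7 × 52 + 1, so there are 52 full weeks plus 1 extra day.
Each full week contributes one Friday: 52 so far.
The 1 extra day is Thu — none qualify.
Total: 52 + 0 = 52.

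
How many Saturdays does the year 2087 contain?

Jan 1, 2087 is a Wednesday.
That's 365 days from start to end, counting both.
365 = 7 × 52 + 1, so there are 52 full weeks plus 1 extra day.
Each full week contributes one Saturday: 52 so far.
The 1 extra day is Wednesday — none qualify.
Total: 52 + 0 = 52.

52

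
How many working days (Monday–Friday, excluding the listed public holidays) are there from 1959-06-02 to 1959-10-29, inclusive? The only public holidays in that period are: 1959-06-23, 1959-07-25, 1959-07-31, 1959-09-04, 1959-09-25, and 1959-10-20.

103

1959-06-02 is a Tuesday.
That's 150 days from start to end, counting both.
150 = 7 × 21 + 3, so there are 21 full weeks plus 3 extra days.
Each full week contributes 5 weekdays (Mon–Fri): 21 × 5 = 105.
The 3 extra days are Tue, Wed, Thu — 3 of them qualify.
Total: 105 + 3 = 108.
Holidays: 1959-06-23 (Tue); 1959-07-25 (Sat); 1959-07-31 (Fri); 1959-09-04 (Fri); 1959-09-25 (Fri); 1959-10-20 (Tue).
5 of the 6 holidays fall on weekdays; the rest are weekends and were already excluded.
Business days: 108 − 5 = 103.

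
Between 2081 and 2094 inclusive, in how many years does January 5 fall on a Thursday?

1

Day of week of January 5 in each year:
2081: Sun, 2082: Mon, 2083: Tue, 2084: Wed, 2085: Fri, 2086: Sat, 2087: Sun, 2088: Mon, 2089: Wed, 2090: Thu ✓, 2091: Fri, 2092: Sat, 2093: Mon, 2094: Tue
Thursdays: 2090.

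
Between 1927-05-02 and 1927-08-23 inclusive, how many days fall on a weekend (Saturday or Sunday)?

1927-05-02 is a Monday.
From 1927-05-02 to 1927-08-23 is 114 days inclusive.
114 = 7 × 16 + 2, so there are 16 full weeks plus 2 extra days.
Each full week contributes 2 weekend days (Sat, Sun): 16 × 2 = 32.
The 2 extra days are Mon, Tue — none qualify.
Total: 32 + 0 = 32.

32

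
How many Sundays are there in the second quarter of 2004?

13

Apr 1, 2004 is a Thursday.
That's 91 days from start to end, counting both.
91 = 7 × 13, so the span is exactly 13 full weeks.
Each full week contributes one Sunday: 13 so far.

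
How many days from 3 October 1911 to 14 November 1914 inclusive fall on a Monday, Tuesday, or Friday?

488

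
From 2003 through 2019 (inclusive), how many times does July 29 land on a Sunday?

3

Day of week of July 29 in each year:
2003: Tue, 2004: Thu, 2005: Fri, 2006: Sat, 2007: Sun ✓, 2008: Tue, 2009: Wed, 2010: Thu, 2011: Fri, 2012: Sun ✓, 2013: Mon, 2014: Tue, 2015: Wed, 2016: Fri, 2017: Sat, 2018: Sun ✓, 2019: Mon
Sundays: 2007, 2012, 2018.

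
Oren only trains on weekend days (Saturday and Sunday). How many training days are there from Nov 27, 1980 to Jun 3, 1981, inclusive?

Nov 27, 1980 is a Thursday.
From Nov 27, 1980 to Jun 3, 1981 is 189 days inclusive.
189 = 7 × 27, so the span is exactly 27 full weeks.
Each full week contributes 2 weekend days (Sat, Sun): 27 × 2 = 54.

54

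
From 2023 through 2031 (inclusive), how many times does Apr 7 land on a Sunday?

2

Day of week of April 7 in each year:
2023: Fri, 2024: Sun ✓, 2025: Mon, 2026: Tue, 2027: Wed, 2028: Fri, 2029: Sat, 2030: Sun ✓, 2031: Mon
Sundays: 2024, 2030.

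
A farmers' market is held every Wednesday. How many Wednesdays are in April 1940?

1 April 1940 is a Monday.
That's 30 days from start to end, counting both.
30 = 7 × 4 + 2, so there are 4 full weeks plus 2 extra days.
Each full week contributes one Wednesday: 4 so far.
The 2 extra days are Monday, Tuesday — none qualify.
Total: 4 + 0 = 4.

4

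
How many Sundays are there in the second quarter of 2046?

Apr 1, 2046 is a Sunday.
The range spans 91 days (inclusive of both endpoints).
91 = 7 × 13, so the span is exactly 13 full weeks.
Each full week contributes one Sunday: 13 so far.
Total: 13.

13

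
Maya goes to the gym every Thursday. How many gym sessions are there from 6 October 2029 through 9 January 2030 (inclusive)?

6 October 2029 is a Saturday.
From 6 October 2029 to 9 January 2030 is 96 days inclusive.
96 = 7 × 13 + 5, so there are 13 full weeks plus 5 extra days.
Each full week contributes one Thursday: 13 so far.
The 5 extra days are Saturday, Sunday, Monday, Tuesday, Wednesday — none qualify.
Total: 13 + 0 = 13.

13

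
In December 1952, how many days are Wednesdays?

Dec 1, 1952 is a Monday.
From Dec 1, 1952 to Dec 31, 1952 is 31 days inclusive.
31 = 7 × 4 + 3, so there are 4 full weeks plus 3 extra days.
Each full week contributes one Wednesday: 4 so far.
The 3 extra days are Monday, Tuesday, Wednesday — 1 of them qualifies.
Total: 4 + 1 = 5.

5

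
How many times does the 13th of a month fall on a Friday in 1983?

The 13th falls on a Friday when the month's 13th has weekday Fri.
Jan 13 is Thu; Feb 13 is Sun; Mar 13 is Sun; Apr 13 is Wed; May 13 is Fri ✓; Jun 13 is Mon; Jul 13 is Wed; Aug 13 is Sat; Sep 13 is Tue; Oct 13 is Thu; Nov 13 is Sun; Dec 13 is Tue.
Friday the 13ths: May.

1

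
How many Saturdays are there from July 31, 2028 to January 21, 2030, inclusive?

July 31, 2028 is a Monday.
From July 31, 2028 to January 21, 2030 is 540 days inclusive.
540 = 7 × 77 + 1, so there are 77 full weeks plus 1 extra day.
Each full week contributes one Saturday: 77 so far.
The 1 extra day is Monday — none qualify.
Total: 77 + 0 = 77.

77 Saturdays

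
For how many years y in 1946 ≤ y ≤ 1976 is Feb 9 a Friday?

Day of week of February 9 in each year:
1946: Sat, 1947: Sun, 1948: Mon, 1949: Wed, 1950: Thu, 1951: Fri ✓, 1952: Sat, 1953: Mon, 1954: Tue, 1955: Wed, 1956: Thu, 1957: Sat, 1958: Sun, 1959: Mon, 1960: Tue, 1961: Thu, 1962: Fri ✓, 1963: Sat, 1964: Sun, 1965: Tue, 1966: Wed, 1967: Thu, 1968: Fri ✓, 1969: Sun, 1970: Mon, 1971: Tue, 1972: Wed, 1973: Fri ✓, 1974: Sat, 1975: Sun, 1976: Mon
Fridays: 1951, 1962, 1968, 1973.

4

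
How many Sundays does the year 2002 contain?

52

1 January 2002 is a Tuesday.
From 1 January 2002 to 31 December 2002 is 365 days inclusive.
365 = 7 × 52 + 1, so there are 52 full weeks plus 1 extra day.
Each full week contributes one Sunday: 52 so far.
The 1 extra day is Tue — none qualify.
Total: 52 + 0 = 52.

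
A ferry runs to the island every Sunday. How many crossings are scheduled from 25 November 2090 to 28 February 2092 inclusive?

25 November 2090 is a Saturday.
The range spans 461 days (inclusive of both endpoints).
461 = 7 × 65 + 6, so there are 65 full weeks plus 6 extra days.
Each full week contributes one Sunday: 65 so far.
The 6 extra days are Sat, Sun, Mon, Tue, Wed, Thu — 1 of them qualifies.
Total: 65 + 1 = 66.

66 Sundays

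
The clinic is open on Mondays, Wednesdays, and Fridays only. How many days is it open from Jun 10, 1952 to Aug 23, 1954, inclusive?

345

Jun 10, 1952 is a Tuesday.
From Jun 10, 1952 to Aug 23, 1954 is 805 days inclusive.
805 = 7 × 115, so the span is exactly 115 full weeks.
Each full week contributes 3 days from the set (Mon, Wed, Fri): 115 × 3 = 345.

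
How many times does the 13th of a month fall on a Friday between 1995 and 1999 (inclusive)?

9

Friday-the-13ths by year:
1995: Jan, Oct
1996: Sep, Dec
1997: Jun
1998: Feb, Mar, Nov
1999: Aug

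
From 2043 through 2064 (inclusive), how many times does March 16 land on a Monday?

Day of week of March 16 in each year:
2043: Mon ✓, 2044: Wed, 2045: Thu, 2046: Fri, 2047: Sat, 2048: Mon ✓, 2049: Tue, 2050: Wed, 2051: Thu, 2052: Sat, 2053: Sun, 2054: Mon ✓, 2055: Tue, 2056: Thu, 2057: Fri, 2058: Sat, 2059: Sun, 2060: Tue, 2061: Wed, 2062: Thu, 2063: Fri, 2064: Sun
Mondays: 2043, 2048, 2054.

3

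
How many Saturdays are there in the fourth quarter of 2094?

13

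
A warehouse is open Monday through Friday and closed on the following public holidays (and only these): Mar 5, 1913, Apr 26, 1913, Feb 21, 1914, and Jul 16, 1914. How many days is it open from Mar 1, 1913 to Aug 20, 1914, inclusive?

382

Mar 1, 1913 is a Saturday.
From Mar 1, 1913 to Aug 20, 1914 is 538 days inclusive.
538 = 7 × 76 + 6, so there are 76 full weeks plus 6 extra days.
Each full week contributes 5 weekdays (Mon–Fri): 76 × 5 = 380.
The 6 extra days are Saturday, Sunday, Monday, Tuesday, Wednesday, Thursday — 4 of them qualify.
Total: 380 + 4 = 384.
Holidays: Mar 5, 1913 (Wed); Apr 26, 1913 (Sat); Feb 21, 1914 (Sat); Jul 16, 1914 (Thu).
2 of the 4 holidays fall on weekdays; the rest are weekends and were already excluded.
Business days: 384 − 2 = 382.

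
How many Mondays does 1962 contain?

53

1 January 1962 is a Monday.
That's 365 days from start to end, counting both.
365 = 7 × 52 + 1, so there are 52 full weeks plus 1 extra day.
Each full week contributes one Monday: 52 so far.
The 1 extra day is Mon — 1 of them qualifies.
Total: 52 + 1 = 53.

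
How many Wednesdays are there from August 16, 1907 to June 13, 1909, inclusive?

August 16, 1907 is a Friday.
That's 668 days from start to end, counting both.
668 = 7 × 95 + 3, so there are 95 full weeks plus 3 extra days.
Each full week contributes one Wednesday: 95 so far.
The 3 extra days are Fri, Sat, Sun — none qualify.
Total: 95 + 0 = 95.

95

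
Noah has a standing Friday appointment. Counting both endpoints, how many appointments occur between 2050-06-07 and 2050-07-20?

6

2050-06-07 is a Tuesday.
From 2050-06-07 to 2050-07-20 is 44 days inclusive.
44 = 7 × 6 + 2, so there are 6 full weeks plus 2 extra days.
Each full week contributes one Friday: 6 so far.
The 2 extra days are Tue, Wed — none qualify.
Total: 6 + 0 = 6.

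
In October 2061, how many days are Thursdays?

1 October 2061 is a Saturday.
The range spans 31 days (inclusive of both endpoints).
31 = 7 × 4 + 3, so there are 4 full weeks plus 3 extra days.
Each full week contributes one Thursday: 4 so far.
The 3 extra days are Sat, Sun, Mon — none qualify.
Total: 4 + 0 = 4.

4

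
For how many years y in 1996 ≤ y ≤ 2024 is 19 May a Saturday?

4

Day of week of May 19 in each year:
1996: Sun, 1997: Mon, 1998: Tue, 1999: Wed, 2000: Fri, 2001: Sat ✓, 2002: Sun, 2003: Mon, 2004: Wed, 2005: Thu, 2006: Fri, 2007: Sat ✓, 2008: Mon, 2009: Tue, 2010: Wed, 2011: Thu, 2012: Sat ✓, 2013: Sun, 2014: Mon, 2015: Tue, 2016: Thu, 2017: Fri, 2018: Sat ✓, 2019: Sun, 2020: Tue, 2021: Wed, 2022: Thu, 2023: Fri, 2024: Sun
Saturdays: 2001, 2007, 2012, 2018.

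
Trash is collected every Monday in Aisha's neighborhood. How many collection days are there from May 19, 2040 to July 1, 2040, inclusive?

6 Mondays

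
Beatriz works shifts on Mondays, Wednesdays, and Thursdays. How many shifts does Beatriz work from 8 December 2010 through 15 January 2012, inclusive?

173

8 December 2010 is a Wednesday.
From 8 December 2010 to 15 January 2012 is 404 days inclusive.
404 = 7 × 57 + 5, so there are 57 full weeks plus 5 extra days.
Each full week contributes 3 days from the set (Mon, Wed, Thu): 57 × 3 = 171.
The 5 extra days are Wed, Thu, Fri, Sat, Sun — 2 of them qualify.
Total: 171 + 2 = 173.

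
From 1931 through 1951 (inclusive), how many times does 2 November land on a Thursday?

Day of week of November 2 in each year:
1931: Mon, 1932: Wed, 1933: Thu ✓, 1934: Fri, 1935: Sat, 1936: Mon, 1937: Tue, 1938: Wed, 1939: Thu ✓, 1940: Sat, 1941: Sun, 1942: Mon, 1943: Tue, 1944: Thu ✓, 1945: Fri, 1946: Sat, 1947: Sun, 1948: Tue, 1949: Wed, 1950: Thu ✓, 1951: Fri
Thursdays: 1933, 1939, 1944, 1950.

4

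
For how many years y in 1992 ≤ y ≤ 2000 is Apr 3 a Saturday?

2

Day of week of April 3 in each year:
1992: Fri, 1993: Sat ✓, 1994: Sun, 1995: Mon, 1996: Wed, 1997: Thu, 1998: Fri, 1999: Sat ✓, 2000: Mon
Saturdays: 1993, 1999.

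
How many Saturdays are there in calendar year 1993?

52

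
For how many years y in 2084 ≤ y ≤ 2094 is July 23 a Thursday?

Day of week of July 23 in each year:
2084: Sun, 2085: Mon, 2086: Tue, 2087: Wed, 2088: Fri, 2089: Sat, 2090: Sun, 2091: Mon, 2092: Wed, 2093: Thu ✓, 2094: Fri
Thursdays: 2093.

1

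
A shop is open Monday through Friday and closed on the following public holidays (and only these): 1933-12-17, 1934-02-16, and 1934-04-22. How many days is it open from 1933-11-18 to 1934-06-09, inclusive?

144 working days

1933-11-18 is a Saturday.
That's 204 days from start to end, counting both.
204 = 7 × 29 + 1, so there are 29 full weeks plus 1 extra day.
Each full week contributes 5 weekdays (Mon–Fri): 29 × 5 = 145.
The 1 extra day is Saturday — none qualify.
Total: 145 + 0 = 145.
Holidays: 1933-12-17 (Sun); 1934-02-16 (Fri); 1934-04-22 (Sun).
1 of the 3 holidays fall on weekdays; the rest are weekends and were already excluded.
Business days: 145 − 1 = 144.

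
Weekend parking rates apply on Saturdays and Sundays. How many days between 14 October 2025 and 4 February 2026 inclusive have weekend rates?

14 October 2025 is a Tuesday.
From 14 October 2025 to 4 February 2026 is 114 days inclusive.
114 = 7 × 16 + 2, so there are 16 full weeks plus 2 extra days.
Each full week contributes 2 weekend days (Sat, Sun): 16 × 2 = 32.
The 2 extra days are Tue, Wed — none qualify.
Total: 32 + 0 = 32.

32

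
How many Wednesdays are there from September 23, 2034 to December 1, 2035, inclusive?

62 Wednesdays

September 23, 2034 is a Saturday.
The range spans 435 days (inclusive of both endpoints).
435 = 7 × 62 + 1, so there are 62 full weeks plus 1 extra day.
Each full week contributes one Wednesday: 62 so far.
The 1 extra day is Sat — none qualify.
Total: 62 + 0 = 62.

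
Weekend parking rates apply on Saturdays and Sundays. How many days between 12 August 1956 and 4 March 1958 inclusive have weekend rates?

12 August 1956 is a Sunday.
That's 570 days from start to end, counting both.
570 = 7 × 81 + 3, so there are 81 full weeks plus 3 extra days.
Each full week contributes 2 weekend days (Sat, Sun): 81 × 2 = 162.
The 3 extra days are Sun, Mon, Tue — 1 of them qualifies.
Total: 162 + 1 = 163.

163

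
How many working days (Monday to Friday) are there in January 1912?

23 weekdays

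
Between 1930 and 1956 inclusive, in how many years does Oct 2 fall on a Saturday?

4

Day of week of October 2 in each year:
1930: Thu, 1931: Fri, 1932: Sun, 1933: Mon, 1934: Tue, 1935: Wed, 1936: Fri, 1937: Sat ✓, 1938: Sun, 1939: Mon, 1940: Wed, 1941: Thu, 1942: Fri, 1943: Sat ✓, 1944: Mon, 1945: Tue, 1946: Wed, 1947: Thu, 1948: Sat ✓, 1949: Sun, 1950: Mon, 1951: Tue, 1952: Thu, 1953: Fri, 1954: Sat ✓, 1955: Sun, 1956: Tue
Saturdays: 1937, 1943, 1948, 1954.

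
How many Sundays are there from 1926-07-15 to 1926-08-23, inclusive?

1926-07-15 is a Thursday.
The range spans 40 days (inclusive of both endpoints).
40 = 7 × 5 + 5, so there are 5 full weeks plus 5 extra days.
Each full week contributes one Sunday: 5 so far.
The 5 extra days are Thu, Fri, Sat, Sun, Mon — 1 of them qualifies.
Total: 5 + 1 = 6.

6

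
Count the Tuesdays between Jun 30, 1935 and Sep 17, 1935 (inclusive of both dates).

12 Tuesdays

Jun 30, 1935 is a Sunday.
The range spans 80 days (inclusive of both endpoints).
80 = 7 × 11 + 3, so there are 11 full weeks plus 3 extra days.
Each full week contributes one Tuesday: 11 so far.
The 3 extra days are Sunday, Monday, Tuesday — 1 of them qualifies.
Total: 11 + 1 = 12.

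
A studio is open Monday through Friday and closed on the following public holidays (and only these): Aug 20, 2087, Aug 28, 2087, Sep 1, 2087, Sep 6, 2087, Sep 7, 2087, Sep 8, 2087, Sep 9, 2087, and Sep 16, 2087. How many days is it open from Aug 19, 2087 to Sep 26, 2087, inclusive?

23

Aug 19, 2087 is a Tuesday.
That's 39 days from start to end, counting both.
39 = 7 × 5 + 4, so there are 5 full weeks plus 4 extra days.
Each full week contributes 5 weekdays (Mon–Fri): 5 × 5 = 25.
The 4 extra days are Tue, Wed, Thu, Fri — 4 of them qualify.
Total: 25 + 4 = 29.
Holidays: Aug 20, 2087 (Wed); Aug 28, 2087 (Thu); Sep 1, 2087 (Mon); Sep 6, 2087 (Sat); Sep 7, 2087 (Sun); Sep 8, 2087 (Mon); Sep 9, 2087 (Tue); Sep 16, 2087 (Tue).
6 of the 8 holidays fall on weekdays; the rest are weekends and were already excluded.
Business days: 29 − 6 = 23.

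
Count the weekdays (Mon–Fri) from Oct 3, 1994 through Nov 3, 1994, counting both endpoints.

24 weekdays

Oct 3, 1994 is a Monday.
From Oct 3, 1994 to Nov 3, 1994 is 32 days inclusive.
32 = 7 × 4 + 4, so there are 4 full weeks plus 4 extra days.
Each full week contributes 5 weekdays (Mon–Fri): 4 × 5 = 20.
The 4 extra days are Mon, Tue, Wed, Thu — 4 of them qualify.
Total: 20 + 4 = 24.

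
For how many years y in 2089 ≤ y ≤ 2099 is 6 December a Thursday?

2

Day of week of December 6 in each year:
2089: Tue, 2090: Wed, 2091: Thu ✓, 2092: Sat, 2093: Sun, 2094: Mon, 2095: Tue, 2096: Thu ✓, 2097: Fri, 2098: Sat, 2099: Sun
Thursdays: 2091, 2096.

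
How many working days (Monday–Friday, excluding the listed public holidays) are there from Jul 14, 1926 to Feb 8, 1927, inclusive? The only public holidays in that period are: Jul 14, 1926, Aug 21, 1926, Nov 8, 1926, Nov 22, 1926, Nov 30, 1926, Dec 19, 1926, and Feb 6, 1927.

146

Jul 14, 1926 is a Wednesday.
From Jul 14, 1926 to Feb 8, 1927 is 210 days inclusive.
210 = 7 × 30, so the span is exactly 30 full weeks.
Each full week contributes 5 weekdays (Mon–Fri): 30 × 5 = 150.
Total: 150.
Holidays: Jul 14, 1926 (Wed); Aug 21, 1926 (Sat); Nov 8, 1926 (Mon); Nov 22, 1926 (Mon); Nov 30, 1926 (Tue); Dec 19, 1926 (Sun); Feb 6, 1927 (Sun).
4 of the 7 holidays fall on weekdays; the rest are weekends and were already excluded.
Business days: 150 − 4 = 146.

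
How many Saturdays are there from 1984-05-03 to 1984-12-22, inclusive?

34 Saturdays

1984-05-03 is a Thursday.
From 1984-05-03 to 1984-12-22 is 234 days inclusive.
234 = 7 × 33 + 3, so there are 33 full weeks plus 3 extra days.
Each full week contributes one Saturday: 33 so far.
The 3 extra days are Thursday, Friday, Saturday — 1 of them qualifies.
Total: 33 + 1 = 34.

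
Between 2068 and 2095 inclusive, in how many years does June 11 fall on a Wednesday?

4

Day of week of June 11 in each year:
2068: Mon, 2069: Tue, 2070: Wed ✓, 2071: Thu, 2072: Sat, 2073: Sun, 2074: Mon, 2075: Tue, 2076: Thu, 2077: Fri, 2078: Sat, 2079: Sun, 2080: Tue, 2081: Wed ✓, 2082: Thu, 2083: Fri, 2084: Sun, 2085: Mon, 2086: Tue, 2087: Wed ✓, 2088: Fri, 2089: Sat, 2090: Sun, 2091: Mon, 2092: Wed ✓, 2093: Thu, 2094: Fri, 2095: Sat
Wednesdays: 2070, 2081, 2087, 2092.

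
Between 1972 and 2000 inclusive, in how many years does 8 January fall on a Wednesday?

4

Day of week of January 8 in each year:
1972: Sat, 1973: Mon, 1974: Tue, 1975: Wed ✓, 1976: Thu, 1977: Sat, 1978: Sun, 1979: Mon, 1980: Tue, 1981: Thu, 1982: Fri, 1983: Sat, 1984: Sun, 1985: Tue, 1986: Wed ✓, 1987: Thu, 1988: Fri, 1989: Sun, 1990: Mon, 1991: Tue, 1992: Wed ✓, 1993: Fri, 1994: Sat, 1995: Sun, 1996: Mon, 1997: Wed ✓, 1998: Thu, 1999: Fri, 2000: Sat
Wednesdays: 1975, 1986, 1992, 1997.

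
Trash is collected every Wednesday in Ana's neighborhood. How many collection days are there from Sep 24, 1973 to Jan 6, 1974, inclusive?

Sep 24, 1973 is a Monday.
From Sep 24, 1973 to Jan 6, 1974 is 105 days inclusive.
105 = 7 × 15, so the span is exactly 15 full weeks.
Each full week contributes one Wednesday: 15 so far.

15 Wednesdays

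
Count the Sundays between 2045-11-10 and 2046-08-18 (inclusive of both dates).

2045-11-10 is a Friday.
From 2045-11-10 to 2046-08-18 is 282 days inclusive.
282 = 7 × 40 + 2, so there are 40 full weeks plus 2 extra days.
Each full week contributes one Sunday: 40 so far.
The 2 extra days are Friday, Saturday — none qualify.
Total: 40 + 0 = 40.

40 Sundays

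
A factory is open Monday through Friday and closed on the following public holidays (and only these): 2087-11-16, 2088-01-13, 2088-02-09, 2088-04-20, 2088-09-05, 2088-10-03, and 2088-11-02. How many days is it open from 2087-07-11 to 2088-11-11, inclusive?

346 business days

2087-07-11 is a Friday.
The range spans 490 days (inclusive of both endpoints).
490 = 7 × 70, so the span is exactly 70 full weeks.
Each full week contributes 5 weekdays (Mon–Fri): 70 × 5 = 350.
Holidays: 2087-11-16 (Sun); 2088-01-13 (Tue); 2088-02-09 (Mon); 2088-04-20 (Tue); 2088-09-05 (Sun); 2088-10-03 (Sun); 2088-11-02 (Tue).
4 of the 7 holidays fall on weekdays; the rest are weekends and were already excluded.
Business days: 350 − 4 = 346.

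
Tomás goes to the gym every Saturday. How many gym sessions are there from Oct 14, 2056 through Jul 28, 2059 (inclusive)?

146

Oct 14, 2056 is a Saturday.
That's 1018 days from start to end, counting both.
1018 = 7 × 145 + 3, so there are 145 full weeks plus 3 extra days.
Each full week contributes one Saturday: 145 so far.
The 3 extra days are Saturday, Sunday, Monday — 1 of them qualifies.
Total: 145 + 1 = 146.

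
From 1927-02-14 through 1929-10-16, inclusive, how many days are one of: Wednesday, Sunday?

279

1927-02-14 is a Monday.
From 1927-02-14 to 1929-10-16 is 976 days inclusive.
976 = 7 × 139 + 3, so there are 139 full weeks plus 3 extra days.
Each full week contributes 2 days from the set (Wed, Sun): 139 × 2 = 278.
The 3 extra days are Mon, Tue, Wed — 1 of them qualifies.
Total: 278 + 1 = 279.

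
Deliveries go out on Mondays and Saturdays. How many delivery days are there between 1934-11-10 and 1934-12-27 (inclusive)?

14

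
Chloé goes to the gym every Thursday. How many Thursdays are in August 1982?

August 1, 1982 is a Sunday.
From August 1, 1982 to August 31, 1982 is 31 days inclusive.
31 = 7 × 4 + 3, so there are 4 full weeks plus 3 extra days.
Each full week contributes one Thursday: 4 so far.
The 3 extra days are Sunday, Monday, Tuesday — none qualify.
Total: 4 + 0 = 4.

4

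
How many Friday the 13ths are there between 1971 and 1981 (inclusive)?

18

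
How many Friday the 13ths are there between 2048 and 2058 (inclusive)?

18

Friday-the-13ths by year:
2048: Mar, Nov
2049: Aug
2050: May
2051: Jan, Oct
2052: Sep, Dec
2053: Jun
2054: Feb, Mar, Nov
2055: Aug
2056: Oct
2057: Apr, Jul
2058: Sep, Dec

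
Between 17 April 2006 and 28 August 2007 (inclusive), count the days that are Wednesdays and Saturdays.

17 April 2006 is a Monday.
That's 499 days from start to end, counting both.
499 = 7 × 71 + 2, so there are 71 full weeks plus 2 extra days.
Each full week contributes 2 days from the set (Wed, Sat): 71 × 2 = 142.
The 2 extra days are Monday, Tuesday — none qualify.
Total: 142 + 0 = 142.

142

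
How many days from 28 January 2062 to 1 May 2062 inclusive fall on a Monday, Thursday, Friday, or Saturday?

54

28 January 2062 is a Saturday.
The range spans 94 days (inclusive of both endpoints).
94 = 7 × 13 + 3, so there are 13 full weeks plus 3 extra days.
Each full week contributes 4 days from the set (Mon, Thu, Fri, Sat): 13 × 4 = 52.
The 3 extra days are Saturday, Sunday, Monday — 2 of them qualify.
Total: 52 + 2 = 54.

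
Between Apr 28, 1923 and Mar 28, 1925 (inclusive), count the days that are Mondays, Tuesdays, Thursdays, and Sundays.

400

Apr 28, 1923 is a Saturday.
From Apr 28, 1923 to Mar 28, 1925 is 701 days inclusive.
701 = 7 × 100 + 1, so there are 100 full weeks plus 1 extra day.
Each full week contributes 4 days from the set (Mon, Tue, Thu, Sun): 100 × 4 = 400.
The 1 extra day is Sat — none qualify.
Total: 400 + 0 = 400.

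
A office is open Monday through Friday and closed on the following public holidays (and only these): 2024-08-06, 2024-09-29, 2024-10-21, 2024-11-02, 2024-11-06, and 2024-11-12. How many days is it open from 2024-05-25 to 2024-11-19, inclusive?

123

2024-05-25 is a Saturday.
From 2024-05-25 to 2024-11-19 is 179 days inclusive.
179 = 7 × 25 + 4, so there are 25 full weeks plus 4 extra days.
Each full week contributes 5 weekdays (Mon–Fri): 25 × 5 = 125.
The 4 extra days are Saturday, Sunday, Monday, Tuesday — 2 of them qualify.
Total: 125 + 2 = 127.
Holidays: 2024-08-06 (Tue); 2024-09-29 (Sun); 2024-10-21 (Mon); 2024-11-02 (Sat); 2024-11-06 (Wed); 2024-11-12 (Tue).
4 of the 6 holidays fall on weekdays; the rest are weekends and were already excluded.
Business days: 127 − 4 = 123.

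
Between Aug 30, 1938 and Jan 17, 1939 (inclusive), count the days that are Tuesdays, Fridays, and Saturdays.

Aug 30, 1938 is a Tuesday.
From Aug 30, 1938 to Jan 17, 1939 is 141 days inclusive.
141 = 7 × 20 + 1, so there are 20 full weeks plus 1 extra day.
Each full week contributes 3 days from the set (Tue, Fri, Sat): 20 × 3 = 60.
The 1 extra day is Tuesday — 1 of them qualifies.
Total: 60 + 1 = 61.

61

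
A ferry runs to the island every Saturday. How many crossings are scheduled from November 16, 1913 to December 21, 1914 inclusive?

November 16, 1913 is a Sunday.
The range spans 401 days (inclusive of both endpoints).
401 = 7 × 57 + 2, so there are 57 full weeks plus 2 extra days.
Each full week contributes one Saturday: 57 so far.
The 2 extra days are Sun, Mon — none qualify.
Total: 57 + 0 = 57.

57 Saturdays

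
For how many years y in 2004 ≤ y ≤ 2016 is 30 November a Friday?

Day of week of November 30 in each year:
2004: Tue, 2005: Wed, 2006: Thu, 2007: Fri ✓, 2008: Sun, 2009: Mon, 2010: Tue, 2011: Wed, 2012: Fri ✓, 2013: Sat, 2014: Sun, 2015: Mon, 2016: Wed
Fridays: 2007, 2012.

2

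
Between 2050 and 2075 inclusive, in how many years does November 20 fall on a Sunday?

4

Day of week of November 20 in each year:
2050: Sun ✓, 2051: Mon, 2052: Wed, 2053: Thu, 2054: Fri, 2055: Sat, 2056: Mon, 2057: Tue, 2058: Wed, 2059: Thu, 2060: Sat, 2061: Sun ✓, 2062: Mon, 2063: Tue, 2064: Thu, 2065: Fri, 2066: Sat, 2067: Sun ✓, 2068: Tue, 2069: Wed, 2070: Thu, 2071: Fri, 2072: Sun ✓, 2073: Mon, 2074: Tue, 2075: Wed
Sundays: 2050, 2061, 2067, 2072.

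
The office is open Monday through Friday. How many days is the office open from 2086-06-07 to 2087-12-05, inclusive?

391 weekdays

2086-06-07 is a Friday.
That's 547 days from start to end, counting both.
547 = 7 × 78 + 1, so there are 78 full weeks plus 1 extra day.
Each full week contributes 5 weekdays (Mon–Fri): 78 × 5 = 390.
The 1 extra day is Fri — 1 of them qualifies.
Total: 390 + 1 = 391.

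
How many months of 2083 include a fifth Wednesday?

4

A month has five Wednesdays exactly when Wednesday falls within its first (length − 28) days.
Jan: 31 days, starts Fri → 5 of Fri, Sat, Sun
Feb: 28 days, starts Mon → 5 of (none)
Mar: 31 days, starts Mon → 5 of Mon, Tue, Wed ✓
Apr: 30 days, starts Thu → 5 of Thu, Fri
May: 31 days, starts Sat → 5 of Sat, Sun, Mon
Jun: 30 days, starts Tue → 5 of Tue, Wed ✓
Jul: 31 days, starts Thu → 5 of Thu, Fri, Sat
Aug: 31 days, starts Sun → 5 of Sun, Mon, Tue
Sep: 30 days, starts Wed → 5 of Wed, Thu ✓
Oct: 31 days, starts Fri → 5 of Fri, Sat, Sun
Nov: 30 days, starts Mon → 5 of Mon, Tue
Dec: 31 days, starts Wed → 5 of Wed, Thu, Fri ✓
Months with five Wednesdays: Mar, Jun, Sep, Dec.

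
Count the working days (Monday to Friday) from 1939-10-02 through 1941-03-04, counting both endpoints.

372

1939-10-02 is a Monday.
The range spans 520 days (inclusive of both endpoints).
520 = 7 × 74 + 2, so there are 74 full weeks plus 2 extra days.
Each full week contributes 5 weekdays (Mon–Fri): 74 × 5 = 370.
The 2 extra days are Monday, Tuesday — 2 of them qualify.
Total: 370 + 2 = 372.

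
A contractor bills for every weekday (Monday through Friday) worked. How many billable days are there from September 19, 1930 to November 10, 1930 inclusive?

September 19, 1930 is a Friday.
The range spans 53 days (inclusive of both endpoints).
53 = 7 × 7 + 4, so there are 7 full weeks plus 4 extra days.
Each full week contributes 5 weekdays (Mon–Fri): 7 × 5 = 35.
The 4 extra days are Friday, Saturday, Sunday, Monday — 2 of them qualify.
Total: 35 + 2 = 37.

37 weekdays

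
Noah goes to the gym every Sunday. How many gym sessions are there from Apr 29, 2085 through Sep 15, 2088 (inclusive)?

177 Sundays

Apr 29, 2085 is a Sunday.
That's 1236 days from start to end, counting both.
1236 = 7 × 176 + 4, so there are 176 full weeks plus 4 extra days.
Each full week contributes one Sunday: 176 so far.
The 4 extra days are Sun, Mon, Tue, Wed — 1 of them qualifies.
Total: 176 + 1 = 177.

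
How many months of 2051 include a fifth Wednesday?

A month has five Wednesdays exactly when Wednesday falls within its first (length − 28) days.
Jan: 31 days, starts Sun → 5 of Sun, Mon, Tue
Feb: 28 days, starts Wed → 5 of (none)
Mar: 31 days, starts Wed → 5 of Wed, Thu, Fri ✓
Apr: 30 days, starts Sat → 5 of Sat, Sun
May: 31 days, starts Mon → 5 of Mon, Tue, Wed ✓
Jun: 30 days, starts Thu → 5 of Thu, Fri
Jul: 31 days, starts Sat → 5 of Sat, Sun, Mon
Aug: 31 days, starts Tue → 5 of Tue, Wed, Thu ✓
Sep: 30 days, starts Fri → 5 of Fri, Sat
Oct: 31 days, starts Sun → 5 of Sun, Mon, Tue
Nov: 30 days, starts Wed → 5 of Wed, Thu ✓
Dec: 31 days, starts Fri → 5 of Fri, Sat, Sun
Months with five Wednesdays: Mar, May, Aug, Nov.

4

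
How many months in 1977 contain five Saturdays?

A month has five Saturdays exactly when Saturday falls within its first (length − 28) days.
Jan: 31 days, starts Sat → 5 of Sat, Sun, Mon ✓
Feb: 28 days, starts Tue → 5 of (none)
Mar: 31 days, starts Tue → 5 of Tue, Wed, Thu
Apr: 30 days, starts Fri → 5 of Fri, Sat ✓
May: 31 days, starts Sun → 5 of Sun, Mon, Tue
Jun: 30 days, starts Wed → 5 of Wed, Thu
Jul: 31 days, starts Fri → 5 of Fri, Sat, Sun ✓
Aug: 31 days, starts Mon → 5 of Mon, Tue, Wed
Sep: 30 days, starts Thu → 5 of Thu, Fri
Oct: 31 days, starts Sat → 5 of Sat, Sun, Mon ✓
Nov: 30 days, starts Tue → 5 of Tue, Wed
Dec: 31 days, starts Thu → 5 of Thu, Fri, Sat ✓
Months with five Saturdays: Jan, Apr, Jul, Oct, Dec.

5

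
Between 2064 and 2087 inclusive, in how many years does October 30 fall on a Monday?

Day of week of October 30 in each year:
2064: Thu, 2065: Fri, 2066: Sat, 2067: Sun, 2068: Tue, 2069: Wed, 2070: Thu, 2071: Fri, 2072: Sun, 2073: Mon ✓, 2074: Tue, 2075: Wed, 2076: Fri, 2077: Sat, 2078: Sun, 2079: Mon ✓, 2080: Wed, 2081: Thu, 2082: Fri, 2083: Sat, 2084: Mon ✓, 2085: Tue, 2086: Wed, 2087: Thu
Mondays: 2073, 2079, 2084.

3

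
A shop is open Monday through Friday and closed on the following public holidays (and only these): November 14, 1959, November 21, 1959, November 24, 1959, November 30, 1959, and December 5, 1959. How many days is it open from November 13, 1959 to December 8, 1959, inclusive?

November 13, 1959 is a Friday.
From November 13, 1959 to December 8, 1959 is 26 days inclusive.
26 = 7 × 3 + 5, so there are 3 full weeks plus 5 extra days.
Each full week contributes 5 weekdays (Mon–Fri): 3 × 5 = 15.
The 5 extra days are Fri, Sat, Sun, Mon, Tue — 3 of them qualify.
Total: 15 + 3 = 18.
Holidays: November 14, 1959 (Sat); November 21, 1959 (Sat); November 24, 1959 (Tue); November 30, 1959 (Mon); December 5, 1959 (Sat).
2 of the 5 holidays fall on weekdays; the rest are weekends and were already excluded.
Business days: 18 − 2 = 16.

16 business days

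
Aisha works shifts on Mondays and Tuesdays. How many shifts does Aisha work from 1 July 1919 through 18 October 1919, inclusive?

31

1 July 1919 is a Tuesday.
From 1 July 1919 to 18 October 1919 is 110 days inclusive.
110 = 7 × 15 + 5, so there are 15 full weeks plus 5 extra days.
Each full week contributes 2 days from the set (Mon, Tue): 15 × 2 = 30.
The 5 extra days are Tuesday, Wednesday, Thursday, Friday, Saturday — 1 of them qualifies.
Total: 30 + 1 = 31.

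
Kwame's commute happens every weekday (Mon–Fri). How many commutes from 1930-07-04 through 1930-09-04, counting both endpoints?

45

1930-07-04 is a Friday.
From 1930-07-04 to 1930-09-04 is 63 days inclusive.
63 = 7 × 9, so the span is exactly 9 full weeks.
Each full week contributes 5 weekdays (Mon–Fri): 9 × 5 = 45.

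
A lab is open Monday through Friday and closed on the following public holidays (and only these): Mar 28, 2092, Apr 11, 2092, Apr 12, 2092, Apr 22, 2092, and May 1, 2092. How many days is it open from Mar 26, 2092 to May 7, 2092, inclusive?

27

Mar 26, 2092 is a Wednesday.
The range spans 43 days (inclusive of both endpoints).
43 = 7 × 6 + 1, so there are 6 full weeks plus 1 extra day.
Each full week contributes 5 weekdays (Mon–Fri): 6 × 5 = 30.
The 1 extra day is Wednesday — 1 of them qualifies.
Total: 30 + 1 = 31.
Holidays: Mar 28, 2092 (Fri); Apr 11, 2092 (Fri); Apr 12, 2092 (Sat); Apr 22, 2092 (Tue); May 1, 2092 (Thu).
4 of the 5 holidays fall on weekdays; the rest are weekends and were already excluded.
Business days: 31 − 4 = 27.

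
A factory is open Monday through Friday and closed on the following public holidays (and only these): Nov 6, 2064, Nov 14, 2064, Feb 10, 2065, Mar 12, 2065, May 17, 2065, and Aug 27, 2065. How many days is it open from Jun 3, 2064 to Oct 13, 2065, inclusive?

Jun 3, 2064 is a Tuesday.
That's 498 days from start to end, counting both.
498 = 7 × 71 + 1, so there are 71 full weeks plus 1 extra day.
Each full week contributes 5 weekdays (Mon–Fri): 71 × 5 = 355.
The 1 extra day is Tue — 1 of them qualifies.
Total: 355 + 1 = 356.
Holidays: Nov 6, 2064 (Thu); Nov 14, 2064 (Fri); Feb 10, 2065 (Tue); Mar 12, 2065 (Thu); May 17, 2065 (Sun); Aug 27, 2065 (Thu).
5 of the 6 holidays fall on weekdays; the rest are weekends and were already excluded.
Business days: 356 − 5 = 351.

351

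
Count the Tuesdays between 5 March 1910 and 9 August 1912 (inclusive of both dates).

127 Tuesdays

5 March 1910 is a Saturday.
From 5 March 1910 to 9 August 1912 is 889 days inclusive.
889 = 7 × 127, so the span is exactly 127 full weeks.
Each full week contributes one Tuesday: 127 so far.
Total: 127.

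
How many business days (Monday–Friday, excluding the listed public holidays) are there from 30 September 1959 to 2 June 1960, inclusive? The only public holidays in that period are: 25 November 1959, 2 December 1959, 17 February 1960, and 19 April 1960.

173

30 September 1959 is a Wednesday.
From 30 September 1959 to 2 June 1960 is 247 days inclusive.
247 = 7 × 35 + 2, so there are 35 full weeks plus 2 extra days.
Each full week contributes 5 weekdays (Mon–Fri): 35 × 5 = 175.
The 2 extra days are Wed, Thu — 2 of them qualify.
Total: 175 + 2 = 177.
Holidays: 25 November 1959 (Wed); 2 December 1959 (Wed); 17 February 1960 (Wed); 19 April 1960 (Tue).
All 4 holidays fall on weekdays, so subtract 4.
Business days: 177 − 4 = 173.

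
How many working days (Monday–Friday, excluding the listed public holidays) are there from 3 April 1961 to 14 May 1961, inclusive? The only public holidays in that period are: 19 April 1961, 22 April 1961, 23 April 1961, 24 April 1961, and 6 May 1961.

28

3 April 1961 is a Monday.
From 3 April 1961 to 14 May 1961 is 42 days inclusive.
42 = 7 × 6, so the span is exactly 6 full weeks.
Each full week contributes 5 weekdays (Mon–Fri): 6 × 5 = 30.
Holidays: 19 April 1961 (Wed); 22 April 1961 (Sat); 23 April 1961 (Sun); 24 April 1961 (Mon); 6 May 1961 (Sat).
2 of the 5 holidays fall on weekdays; the rest are weekends and were already excluded.
Business days: 30 − 2 = 28.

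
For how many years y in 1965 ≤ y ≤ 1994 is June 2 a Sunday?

4

Day of week of June 2 in each year:
1965: Wed, 1966: Thu, 1967: Fri, 1968: Sun ✓, 1969: Mon, 1970: Tue, 1971: Wed, 1972: Fri, 1973: Sat, 1974: Sun ✓, 1975: Mon, 1976: Wed, 1977: Thu, 1978: Fri, 1979: Sat, 1980: Mon, 1981: Tue, 1982: Wed, 1983: Thu, 1984: Sat, 1985: Sun ✓, 1986: Mon, 1987: Tue, 1988: Thu, 1989: Fri, 1990: Sat, 1991: Sun ✓, 1992: Tue, 1993: Wed, 1994: Thu
Sundays: 1968, 1974, 1985, 1991.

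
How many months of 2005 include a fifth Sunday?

4

A month has five Sundays exactly when Sunday falls within its first (length − 28) days.
Jan: 31 days, starts Sat → 5 of Sat, Sun, Mon ✓
Feb: 28 days, starts Tue → 5 of (none)
Mar: 31 days, starts Tue → 5 of Tue, Wed, Thu
Apr: 30 days, starts Fri → 5 of Fri, Sat
May: 31 days, starts Sun → 5 of Sun, Mon, Tue ✓
Jun: 30 days, starts Wed → 5 of Wed, Thu
Jul: 31 days, starts Fri → 5 of Fri, Sat, Sun ✓
Aug: 31 days, starts Mon → 5 of Mon, Tue, Wed
Sep: 30 days, starts Thu → 5 of Thu, Fri
Oct: 31 days, starts Sat → 5 of Sat, Sun, Mon ✓
Nov: 30 days, starts Tue → 5 of Tue, Wed
Dec: 31 days, starts Thu → 5 of Thu, Fri, Sat
Months with five Sundays: Jan, May, Jul, Oct.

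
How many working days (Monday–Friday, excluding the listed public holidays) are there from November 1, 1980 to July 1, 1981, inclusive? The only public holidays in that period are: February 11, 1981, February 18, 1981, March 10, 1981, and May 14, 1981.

November 1, 1980 is a Saturday.
From November 1, 1980 to July 1, 1981 is 243 days inclusive.
243 = 7 × 34 + 5, so there are 34 full weeks plus 5 extra days.
Each full week contributes 5 weekdays (Mon–Fri): 34 × 5 = 170.
The 5 extra days are Saturday, Sunday, Monday, Tuesday, Wednesday — 3 of them qualify.
Total: 170 + 3 = 173.
Holidays: February 11, 1981 (Wed); February 18, 1981 (Wed); March 10, 1981 (Tue); May 14, 1981 (Thu).
All 4 holidays fall on weekdays, so subtract 4.
Business days: 173 − 4 = 169.

169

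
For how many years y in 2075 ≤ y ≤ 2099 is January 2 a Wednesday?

Day of week of January 2 in each year:
2075: Wed ✓, 2076: Thu, 2077: Sat, 2078: Sun, 2079: Mon, 2080: Tue, 2081: Thu, 2082: Fri, 2083: Sat, 2084: Sun, 2085: Tue, 2086: Wed ✓, 2087: Thu, 2088: Fri, 2089: Sun, 2090: Mon, 2091: Tue, 2092: Wed ✓, 2093: Fri, 2094: Sat, 2095: Sun, 2096: Mon, 2097: Wed ✓, 2098: Thu, 2099: Fri
Wednesdays: 2075, 2086, 2092, 2097.

4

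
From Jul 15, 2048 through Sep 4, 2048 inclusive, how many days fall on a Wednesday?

8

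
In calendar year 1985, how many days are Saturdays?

Jan 1, 1985 is a Tuesday.
The range spans 365 days (inclusive of both endpoints).
365 = 7 × 52 + 1, so there are 52 full weeks plus 1 extra day.
Each full week contributes one Saturday: 52 so far.
The 1 extra day is Tue — none qualify.
Total: 52 + 0 = 52.

52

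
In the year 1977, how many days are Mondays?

1977-01-01 is a Saturday.
The range spans 365 days (inclusive of both endpoints).
365 = 7 × 52 + 1, so there are 52 full weeks plus 1 extra day.
Each full week contributes one Monday: 52 so far.
The 1 extra day is Sat — none qualify.
Total: 52 + 0 = 52.

52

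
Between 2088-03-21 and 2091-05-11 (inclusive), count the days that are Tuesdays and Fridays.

2088-03-21 is a Sunday.
The range spans 1147 days (inclusive of both endpoints).
1147 = 7 × 163 + 6, so there are 163 full weeks plus 6 extra days.
Each full week contributes 2 days from the set (Tue, Fri): 163 × 2 = 326.
The 6 extra days are Sunday, Monday, Tuesday, Wednesday, Thursday, Friday — 2 of them qualify.
Total: 326 + 2 = 328.

328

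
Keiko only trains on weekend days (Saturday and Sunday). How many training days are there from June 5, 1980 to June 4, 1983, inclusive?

313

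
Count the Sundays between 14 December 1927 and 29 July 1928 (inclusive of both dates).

33

14 December 1927 is a Wednesday.
That's 229 days from start to end, counting both.
229 = 7 × 32 + 5, so there are 32 full weeks plus 5 extra days.
Each full week contributes one Sunday: 32 so far.
The 5 extra days are Wednesday, Thursday, Friday, Saturday, Sunday — 1 of them qualifies.
Total: 32 + 1 = 33.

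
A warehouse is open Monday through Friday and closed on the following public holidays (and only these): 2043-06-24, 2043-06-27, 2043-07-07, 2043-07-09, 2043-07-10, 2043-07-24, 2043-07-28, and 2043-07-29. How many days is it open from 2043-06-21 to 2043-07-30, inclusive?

2043-06-21 is a Sunday.
From 2043-06-21 to 2043-07-30 is 40 days inclusive.
40 = 7 × 5 + 5, so there are 5 full weeks plus 5 extra days.
Each full week contributes 5 weekdays (Mon–Fri): 5 × 5 = 25.
The 5 extra days are Sunday, Monday, Tuesday, Wednesday, Thursday — 4 of them qualify.
Total: 25 + 4 = 29.
Holidays: 2043-06-24 (Wed); 2043-06-27 (Sat); 2043-07-07 (Tue); 2043-07-09 (Thu); 2043-07-10 (Fri); 2043-07-24 (Fri); 2043-07-28 (Tue); 2043-07-29 (Wed).
7 of the 8 holidays fall on weekdays; the rest are weekends and were already excluded.
Business days: 29 − 7 = 22.

22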